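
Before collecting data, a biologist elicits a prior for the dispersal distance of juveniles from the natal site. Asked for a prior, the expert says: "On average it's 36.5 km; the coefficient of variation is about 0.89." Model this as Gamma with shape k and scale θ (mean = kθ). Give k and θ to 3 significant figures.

For Gamma(k, scale θ): mean = kθ, variance = kθ², so CV = 1/√k.
CV = 0.89, hence k = 1/CV² = 1.26.
Then θ = mean/k = 36.5/1.26 = 28.9.

k ≈ 1.26, θ ≈ 28.9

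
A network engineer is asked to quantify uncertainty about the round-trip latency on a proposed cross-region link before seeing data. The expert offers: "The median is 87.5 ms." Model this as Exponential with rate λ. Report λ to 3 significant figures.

λ ≈ 0.00792

Exponential median = ln 2 / λ, so λ = ln 2 / 87.5 = 0.00792.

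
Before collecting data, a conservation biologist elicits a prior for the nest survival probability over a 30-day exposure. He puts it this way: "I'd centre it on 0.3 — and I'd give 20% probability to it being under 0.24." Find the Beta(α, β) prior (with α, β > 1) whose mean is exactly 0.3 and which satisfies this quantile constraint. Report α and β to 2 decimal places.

With mean 0.3 fixed, write α = 0.3s, β = 0.7s where s = α+β.
Need P(θ < 0.24) = 0.2 under Beta(0.3s, 0.7s). Normal approximation: (q−m)/√(m(1−m)/s) ≈ z_{0.2} = -0.842, so s ≈ 0.3·0.7·(-0.842)²/(0.24−0.3)² = 41.3.
At s = 41.3: P(θ<0.24) ≈ 0.204. Adjusting to match 0.2 gives s ≈ 42.44.
So α = 0.3·42.44 ≈ 12.73, β = 0.7·42.44 ≈ 29.71.

α ≈ 12.73, β ≈ 29.71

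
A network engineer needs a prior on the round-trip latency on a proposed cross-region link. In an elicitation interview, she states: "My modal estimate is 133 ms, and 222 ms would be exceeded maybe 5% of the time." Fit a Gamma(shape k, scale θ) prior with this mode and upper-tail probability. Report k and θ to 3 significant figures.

Gamma(k,θ) with k>1 has mode (k−1)θ, so θ = 133/(k−1).
Need P(X < 222) = 0.95 with θ tied to k this way. Start at k = 2, θ = 133: P(X<222) ≈ 0.497.
Too low — raise k to concentrate. Iterating converges to k ≈ 11.6.
Then θ = 133/(11.6−1) ≈ 12.5.

k ≈ 11.6, θ ≈ 12.5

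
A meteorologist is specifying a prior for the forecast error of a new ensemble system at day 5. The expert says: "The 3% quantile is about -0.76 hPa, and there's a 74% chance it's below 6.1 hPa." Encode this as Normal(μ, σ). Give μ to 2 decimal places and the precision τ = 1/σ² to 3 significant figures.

μ = 4.35, τ = 0.135

For Normal(μ,σ), the p-quantile is μ + z_p·σ. Here z_{0.03} = -1.881, z_{0.74} = 0.6433.
So -0.76 = μ − 1.881σ and 6.1 = μ + 0.6433σ.
Subtracting: σ = (6.1 − -0.76)/(0.6433 − (-1.881)) = 2.72.
Then μ = -0.76 − (-1.881)·2.72 = 4.35.
Precision τ = 1/σ² = 1/2.718² = 0.135.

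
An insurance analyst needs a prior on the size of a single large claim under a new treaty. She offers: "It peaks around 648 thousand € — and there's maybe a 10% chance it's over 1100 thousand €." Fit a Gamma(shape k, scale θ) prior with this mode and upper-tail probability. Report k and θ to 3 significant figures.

k ≈ 7.76, θ ≈ 95.9

Gamma(k,θ) with k>1 has mode (k−1)θ, so θ = 648/(k−1).
Need P(X < 1100) = 0.9 with θ tied to k this way. Start at k = 2, θ = 648: P(X<1100) ≈ 0.506.
Too low — raise k to concentrate. Iterating converges to k ≈ 7.76.
Then θ = 648/(7.76−1) ≈ 95.9.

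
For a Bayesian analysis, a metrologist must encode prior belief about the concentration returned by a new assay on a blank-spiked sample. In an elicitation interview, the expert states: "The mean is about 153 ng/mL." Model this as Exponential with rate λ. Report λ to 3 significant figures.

Exponential mean = 1/λ, so λ = 1/153.0 = 0.00654.

λ ≈ 0.00654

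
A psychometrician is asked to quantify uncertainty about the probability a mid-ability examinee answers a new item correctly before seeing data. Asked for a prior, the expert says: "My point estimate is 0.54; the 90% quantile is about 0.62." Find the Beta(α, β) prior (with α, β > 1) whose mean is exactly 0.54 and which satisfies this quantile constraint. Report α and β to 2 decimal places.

α ≈ 34.00, β ≈ 28.97

With mean 0.54 fixed, write α = 0.54s, β = 0.46s where s = α+β.
Need P(θ < 0.62) = 0.9 under Beta(0.54s, 0.46s). Normal approximation: (q−m)/√(m(1−m)/s) ≈ z_{0.9} = 1.28, so s ≈ 0.54·0.46·(1.28)²/(0.62−0.54)² = 63.7.
At s = 63.7: P(θ<0.62) ≈ 0.901. Adjusting to match 0.9 gives s ≈ 62.97.
So α = 0.54·62.97 ≈ 34.00, β = 0.46·62.97 ≈ 28.97.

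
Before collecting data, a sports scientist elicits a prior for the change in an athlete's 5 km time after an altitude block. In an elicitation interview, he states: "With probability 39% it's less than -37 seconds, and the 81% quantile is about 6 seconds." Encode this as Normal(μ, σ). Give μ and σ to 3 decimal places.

The p-quantile of Normal(μ,σ) is μ + z_p·σ, with z_{0.39} = -0.2793 and z_{0.81} = 0.8779.
Eliminate σ: μ = (z₂·x₁ − z₁·x₂)/(z₂ − z₁) = (0.8779·-37 − (-0.2793)·6)/1.157 = -26.621.
Then σ = (x₂ − x₁)/(z₂ − z₁) = (6 − -37)/1.157 = 37.158.

μ = -26.621, σ = 37.158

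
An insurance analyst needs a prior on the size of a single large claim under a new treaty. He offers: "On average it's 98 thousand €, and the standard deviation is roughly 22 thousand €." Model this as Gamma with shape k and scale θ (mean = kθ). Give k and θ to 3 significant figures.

k ≈ 19.8, θ ≈ 4.94

For Gamma(k, scale θ): mean = kθ, variance = kθ², so CV = 1/√k.
CV = SD/mean = 22/98 = 0.2245, hence k = 1/CV² = 19.8.
Then θ = mean/k = 98/19.8 = 4.94.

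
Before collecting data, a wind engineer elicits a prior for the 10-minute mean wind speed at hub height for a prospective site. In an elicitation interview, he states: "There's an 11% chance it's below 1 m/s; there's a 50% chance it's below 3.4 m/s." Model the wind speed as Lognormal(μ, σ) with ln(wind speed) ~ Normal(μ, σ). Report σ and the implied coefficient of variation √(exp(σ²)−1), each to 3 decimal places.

σ ≈ 0.998, CV ≈ 1.306

If T ~ Lognormal(μ,σ) then ln T ~ Normal(μ,σ), so the p-quantile of ln T is μ + z_p·σ.
ln(1) = 0 and ln(3.4) = 1.224; z_{0.11} = -1.227, z_{0.5} = 0.
σ = (1.224 − 0)/(0 − (-1.227)) = 0.998.
μ = 0 − (-1.227)·0.998 = 1.224.
CV = √(exp(σ²)−1) = √(exp(0.9955)−1) = 1.306.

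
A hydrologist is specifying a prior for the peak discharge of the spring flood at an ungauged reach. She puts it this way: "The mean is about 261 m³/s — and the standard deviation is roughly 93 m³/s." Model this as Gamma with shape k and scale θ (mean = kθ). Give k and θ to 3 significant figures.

k ≈ 7.88, θ ≈ 33.1

For Gamma(k, scale θ): mean = kθ, variance = kθ², so CV = 1/√k.
CV = SD/mean = 93/261 = 0.3563, hence k = 1/CV² = 7.88.
Then θ = mean/k = 261/7.88 = 33.1.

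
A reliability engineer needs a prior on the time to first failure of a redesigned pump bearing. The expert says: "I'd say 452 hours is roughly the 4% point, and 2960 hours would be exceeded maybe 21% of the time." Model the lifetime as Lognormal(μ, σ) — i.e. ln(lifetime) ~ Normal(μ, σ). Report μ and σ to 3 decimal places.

μ ≈ 7.400, σ ≈ 0.735

If T ~ Lognormal(μ,σ) then ln T ~ Normal(μ,σ), so the p-quantile of ln T is μ + z_p·σ.
ln(452) = 6.114 and ln(2960) = 7.993; z_{0.04} = -1.751, z_{0.79} = 0.8064.
σ = (7.993 − 6.114)/(0.8064 − (-1.751)) = 0.735.
μ = 6.114 − (-1.751)·0.735 = 7.400.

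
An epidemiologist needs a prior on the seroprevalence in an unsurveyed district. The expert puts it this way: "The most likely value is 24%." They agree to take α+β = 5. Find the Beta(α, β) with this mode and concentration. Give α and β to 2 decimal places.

α = 1.72, β = 3.28

For α,β > 1 the Beta mode is (α−1)/(α+β−2). With α+β = 5, the mode is (α−1)/3.
Set (α−1)/3 = 0.24 → α = 1 + 0.24·3 = 1.72.
β = 5 − α = 3.28.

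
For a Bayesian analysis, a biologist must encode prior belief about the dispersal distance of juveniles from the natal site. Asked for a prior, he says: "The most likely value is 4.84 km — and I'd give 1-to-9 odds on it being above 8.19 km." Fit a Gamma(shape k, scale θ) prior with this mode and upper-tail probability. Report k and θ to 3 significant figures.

Gamma(k,θ) with k>1 has mode (k−1)θ, so θ = 4.84/(k−1).
Need P(X < 8.19) = 0.9 with θ tied to k this way. Start at k = 2, θ = 4.84: P(X<8.19) ≈ 0.504.
Too low — raise k to concentrate. Iterating converges to k ≈ 7.84.
Then θ = 4.84/(7.84−1) ≈ 0.708.

k ≈ 7.84, θ ≈ 0.708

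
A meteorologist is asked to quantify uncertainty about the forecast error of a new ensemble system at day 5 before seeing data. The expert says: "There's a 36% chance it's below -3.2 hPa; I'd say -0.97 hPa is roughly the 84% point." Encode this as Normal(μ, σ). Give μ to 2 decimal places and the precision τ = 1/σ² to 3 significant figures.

μ = -2.61, τ = 0.368

The p-quantile of Normal(μ,σ) is μ + z_p·σ, with z_{0.36} = -0.3585 and z_{0.84} = 0.9945.
Eliminate σ: μ = (z₂·x₁ − z₁·x₂)/(z₂ − z₁) = (0.9945·-3.2 − (-0.3585)·-0.97)/1.353 = -2.61.
Then σ = (x₂ − x₁)/(z₂ − z₁) = (-0.97 − -3.2)/1.353 = 1.65.
Precision τ = 1/σ² = 1/1.648² = 0.368.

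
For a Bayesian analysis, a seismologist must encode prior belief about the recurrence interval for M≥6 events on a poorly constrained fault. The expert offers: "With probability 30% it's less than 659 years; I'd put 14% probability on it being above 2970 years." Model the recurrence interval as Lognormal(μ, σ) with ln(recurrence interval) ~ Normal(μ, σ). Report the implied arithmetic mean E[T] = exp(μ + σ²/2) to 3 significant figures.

If T ~ Lognormal(μ,σ) then ln T ~ Normal(μ,σ), so the p-quantile of ln T is μ + z_p·σ.
ln(659) = 6.491 and ln(2970) = 7.996; z_{0.3} = -0.5244, z_{0.86} = 1.08.
σ = (7.996 − 6.491)/(1.08 − (-0.5244)) = 0.938.
μ = 6.491 − (-0.5244)·0.938 = 6.983.
E[T] = exp(μ + σ²/2) = exp(6.983 + 0.4401) = 1670 years.

E[T] ≈ 1670 years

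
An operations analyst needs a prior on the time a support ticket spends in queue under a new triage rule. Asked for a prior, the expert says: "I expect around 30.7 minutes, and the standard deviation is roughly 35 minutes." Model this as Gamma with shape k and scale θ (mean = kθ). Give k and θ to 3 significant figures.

For Gamma(k, scale θ): mean = kθ, variance = kθ², so CV = 1/√k.
CV = SD/mean = 35/30.7 = 1.14, hence k = 1/CV² = 0.769.
Then θ = mean/k = 30.7/0.769 = 39.9.

k ≈ 0.769, θ ≈ 39.9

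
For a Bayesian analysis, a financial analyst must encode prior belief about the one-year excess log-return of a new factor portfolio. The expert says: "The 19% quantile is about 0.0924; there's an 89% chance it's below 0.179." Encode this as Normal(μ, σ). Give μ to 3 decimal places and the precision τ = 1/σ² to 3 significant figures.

μ = 0.129, τ = 591

For Normal(μ,σ), the p-quantile is μ + z_p·σ. Here z_{0.19} = -0.8779, z_{0.89} = 1.227.
So 0.0924 = μ − 0.8779σ and 0.179 = μ + 1.227σ.
Subtracting: σ = (0.179 − 0.0924)/(1.227 − (-0.8779)) = 0.041.
Then μ = 0.0924 − (-0.8779)·0.041 = 0.129.
Precision τ = 1/σ² = 1/0.04115² = 591.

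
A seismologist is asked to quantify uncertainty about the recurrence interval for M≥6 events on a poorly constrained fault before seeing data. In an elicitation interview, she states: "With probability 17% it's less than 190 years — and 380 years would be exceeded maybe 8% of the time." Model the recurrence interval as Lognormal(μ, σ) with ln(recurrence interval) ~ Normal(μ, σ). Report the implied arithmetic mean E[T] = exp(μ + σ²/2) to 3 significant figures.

If T ~ Lognormal(μ,σ) then ln T ~ Normal(μ,σ), so the p-quantile of ln T is μ + z_p·σ.
ln(190) = 5.247 and ln(380) = 5.94; z_{0.17} = -0.9542, z_{0.92} = 1.405.
σ = (5.94 − 5.247)/(1.405 − (-0.9542)) = 0.294.
μ = 5.247 − (-0.9542)·0.294 = 5.527.
E[T] = exp(μ + σ²/2) = exp(5.527 + 0.0432) = 263 years.

E[T] ≈ 263 years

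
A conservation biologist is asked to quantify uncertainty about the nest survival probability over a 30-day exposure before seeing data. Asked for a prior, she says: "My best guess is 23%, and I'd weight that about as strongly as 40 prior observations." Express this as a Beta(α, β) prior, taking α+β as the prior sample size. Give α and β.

Under the effective-sample-size interpretation, Beta(α, β) has prior mean α/(α+β) and prior sample size α+β.
So α+β = 40 and α/(α+β) = 0.23, giving α = 0.23·40 = 9.2 and β = 40 − 9.2 = 30.8.

α = 9.2, β = 30.8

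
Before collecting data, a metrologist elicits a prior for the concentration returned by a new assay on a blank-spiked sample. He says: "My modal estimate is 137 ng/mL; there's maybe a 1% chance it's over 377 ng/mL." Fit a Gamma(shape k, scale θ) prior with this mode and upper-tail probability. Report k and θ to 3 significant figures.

Gamma(k,θ) with k>1 has mode (k−1)θ, so θ = 137/(k−1).
Need P(X < 377) = 0.99 with θ tied to k this way. Start at k = 2, θ = 137: P(X<377) ≈ 0.761.
Too low — raise k to concentrate. Iterating converges to k ≈ 5.48.
Then θ = 137/(5.48−1) ≈ 30.6.

k ≈ 5.48, θ ≈ 30.6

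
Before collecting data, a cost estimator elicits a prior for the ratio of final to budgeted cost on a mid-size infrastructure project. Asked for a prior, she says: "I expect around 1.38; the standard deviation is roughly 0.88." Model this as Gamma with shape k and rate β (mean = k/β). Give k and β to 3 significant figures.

For Gamma(k, rate β): mean = k/β, variance = k/β², so CV = 1/√k.
CV = SD/mean = 0.88/1.38 = 0.6377, hence k = 1/CV² = 2.46.
Then β = k/mean = 2.46/1.38 = 1.78.

k ≈ 2.46, β ≈ 1.78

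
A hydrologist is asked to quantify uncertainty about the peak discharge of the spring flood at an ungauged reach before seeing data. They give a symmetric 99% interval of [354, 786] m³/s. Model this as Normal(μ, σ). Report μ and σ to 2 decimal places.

A symmetric 99% interval runs μ ± z·σ with z = 2.576.
Half-width = 216, so σ = 216/2.576 = 83.86.
μ is the interval midpoint, 570.00.

μ = 570.00, σ = 83.86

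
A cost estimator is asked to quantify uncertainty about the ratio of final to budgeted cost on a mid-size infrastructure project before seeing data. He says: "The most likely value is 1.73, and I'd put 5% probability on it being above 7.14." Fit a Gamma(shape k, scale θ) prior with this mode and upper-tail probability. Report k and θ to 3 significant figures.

Gamma(k,θ) with k>1 has mode (k−1)θ, so θ = 1.73/(k−1).
Need P(X < 7.14) = 0.95 with θ tied to k this way. Start at k = 2, θ = 1.73: P(X<7.14) ≈ 0.917.
Too low — raise k to concentrate. Iterating converges to k ≈ 2.24.
Then θ = 1.73/(2.24−1) ≈ 1.39.

k ≈ 2.24, θ ≈ 1.39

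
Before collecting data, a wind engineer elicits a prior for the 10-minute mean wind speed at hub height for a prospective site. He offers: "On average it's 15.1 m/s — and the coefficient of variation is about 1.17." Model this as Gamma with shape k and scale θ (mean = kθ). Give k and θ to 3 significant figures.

For Gamma(k, scale θ): mean = kθ, variance = kθ², so CV = 1/√k.
CV = 1.17, hence k = 1/CV² = 0.731.
Then θ = mean/k = 15.1/0.731 = 20.7.

k ≈ 0.731, θ ≈ 20.7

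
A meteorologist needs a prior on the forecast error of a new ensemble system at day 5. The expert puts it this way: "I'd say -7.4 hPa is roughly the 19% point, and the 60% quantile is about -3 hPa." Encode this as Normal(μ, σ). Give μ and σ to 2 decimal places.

The p-quantile of Normal(μ,σ) is μ + z_p·σ, with z_{0.19} = -0.8779 and z_{0.6} = 0.2533.
Eliminate σ: μ = (z₂·x₁ − z₁·x₂)/(z₂ − z₁) = (0.2533·-7.4 − (-0.8779)·-3)/1.131 = -3.99.
Then σ = (x₂ − x₁)/(z₂ − z₁) = (-3 − -7.4)/1.131 = 3.89.

μ = -3.99, σ = 3.89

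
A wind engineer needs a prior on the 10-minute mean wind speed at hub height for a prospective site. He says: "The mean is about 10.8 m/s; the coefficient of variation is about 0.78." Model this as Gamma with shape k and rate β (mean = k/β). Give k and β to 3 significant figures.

k ≈ 1.64, β ≈ 0.152

For Gamma(k, rate β): mean = k/β, variance = k/β², so CV = 1/√k.
CV = 0.78, hence k = 1/CV² = 1.64.
Then β = k/mean = 1.64/10.8 = 0.152.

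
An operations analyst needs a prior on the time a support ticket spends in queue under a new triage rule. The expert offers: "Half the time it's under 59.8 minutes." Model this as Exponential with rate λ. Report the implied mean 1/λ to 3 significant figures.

mean ≈ 86.3 minutes

Exponential median = ln 2 / λ, so λ = ln 2 / 59.8 = 0.0116.
Mean = 1/λ = 86.3 minutes.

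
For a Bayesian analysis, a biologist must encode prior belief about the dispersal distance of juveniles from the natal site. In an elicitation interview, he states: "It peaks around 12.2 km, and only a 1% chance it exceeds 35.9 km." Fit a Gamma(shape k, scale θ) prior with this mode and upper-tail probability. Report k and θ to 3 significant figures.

k ≈ 4.88, θ ≈ 3.14

Gamma(k,θ) with k>1 has mode (k−1)θ, so θ = 12.2/(k−1).
Need P(X < 35.9) = 0.99 with θ tied to k this way. Start at k = 2, θ = 12.2: P(X<35.9) ≈ 0.792.
Too low — raise k to concentrate. Iterating converges to k ≈ 4.88.
Then θ = 12.2/(4.88−1) ≈ 3.14.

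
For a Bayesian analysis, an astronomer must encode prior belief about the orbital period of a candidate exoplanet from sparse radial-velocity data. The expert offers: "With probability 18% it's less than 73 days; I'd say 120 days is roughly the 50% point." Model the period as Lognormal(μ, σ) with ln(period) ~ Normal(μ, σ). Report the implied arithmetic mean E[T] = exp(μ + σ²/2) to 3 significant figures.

E[T] ≈ 139 days

If T ~ Lognormal(μ,σ) then ln T ~ Normal(μ,σ), so the p-quantile of ln T is μ + z_p·σ.
ln(73) = 4.29 and ln(120) = 4.787; z_{0.18} = -0.9154, z_{0.5} = 0.
σ = (4.787 − 4.29)/(0 − (-0.9154)) = 0.543.
μ = 4.29 − (-0.9154)·0.543 = 4.787.
E[T] = exp(μ + σ²/2) = exp(4.787 + 0.1474) = 139 days.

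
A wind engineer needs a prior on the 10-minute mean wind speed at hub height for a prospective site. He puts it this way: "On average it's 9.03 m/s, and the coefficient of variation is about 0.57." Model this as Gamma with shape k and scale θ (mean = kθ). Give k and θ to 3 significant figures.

k ≈ 3.08, θ ≈ 2.93

For Gamma(k, scale θ): mean = kθ, variance = kθ², so CV = 1/√k.
CV = 0.57, hence k = 1/CV² = 3.08.
Then θ = mean/k = 9.03/3.08 = 2.93.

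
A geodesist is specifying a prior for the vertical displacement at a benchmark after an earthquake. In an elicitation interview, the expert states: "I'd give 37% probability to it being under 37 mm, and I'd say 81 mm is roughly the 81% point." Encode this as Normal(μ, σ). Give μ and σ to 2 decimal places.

For Normal(μ,σ), the p-quantile is μ + z_p·σ. Here z_{0.37} = -0.3319, z_{0.81} = 0.8779.
So 37 = μ − 0.3319σ and 81 = μ + 0.8779σ.
Subtracting: σ = (81 − 37)/(0.8779 − (-0.3319)) = 36.37.
Then μ = 37 − (-0.3319)·36.37 = 49.07.

μ = 49.07, σ = 36.37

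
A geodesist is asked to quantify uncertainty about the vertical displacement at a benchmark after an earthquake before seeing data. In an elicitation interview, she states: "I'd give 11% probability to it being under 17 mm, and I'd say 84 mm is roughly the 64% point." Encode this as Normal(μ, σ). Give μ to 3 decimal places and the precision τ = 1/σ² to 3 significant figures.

For Normal(μ,σ), the p-quantile is μ + z_p·σ. Here z_{0.11} = -1.227, z_{0.64} = 0.3585.
So 17 = μ − 1.227σ and 84 = μ + 0.3585σ.
Subtracting: σ = (84 − 17)/(0.3585 − (-1.227)) = 42.272.
Then μ = 17 − (-1.227)·42.272 = 68.847.
Precision τ = 1/σ² = 1/42.27² = 0.00056.

μ = 68.847, τ = 0.00056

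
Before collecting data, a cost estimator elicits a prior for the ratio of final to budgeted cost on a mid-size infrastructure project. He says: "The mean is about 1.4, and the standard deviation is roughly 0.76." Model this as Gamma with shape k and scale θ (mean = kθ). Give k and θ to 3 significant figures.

For Gamma(k, scale θ): mean = kθ, variance = kθ², so CV = 1/√k.
CV = SD/mean = 0.76/1.4 = 0.5429, hence k = 1/CV² = 3.39.
Then θ = mean/k = 1.4/3.39 = 0.413.

k ≈ 3.39, θ ≈ 0.413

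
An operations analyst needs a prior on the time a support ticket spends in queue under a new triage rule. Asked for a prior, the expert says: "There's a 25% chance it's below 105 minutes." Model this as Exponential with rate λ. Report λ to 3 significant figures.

P(T < 105.0) = 1 − e^(−λ·105.0) = 0.25, so λ = −ln(1−0.25)/105.0 = −ln(0.75)/105.0 = 0.00274.

λ ≈ 0.00274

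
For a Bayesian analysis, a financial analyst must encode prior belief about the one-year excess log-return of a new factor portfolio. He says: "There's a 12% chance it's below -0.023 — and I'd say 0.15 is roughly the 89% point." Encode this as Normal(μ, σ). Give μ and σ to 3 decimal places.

μ = 0.062, σ = 0.072

For Normal(μ,σ), the p-quantile is μ + z_p·σ. Here z_{0.12} = -1.175, z_{0.89} = 1.227.
So -0.023 = μ − 1.175σ and 0.15 = μ + 1.227σ.
Subtracting: σ = (0.15 − -0.023)/(1.227 − (-1.175)) = 0.072.
Then μ = -0.023 − (-1.175)·0.072 = 0.062.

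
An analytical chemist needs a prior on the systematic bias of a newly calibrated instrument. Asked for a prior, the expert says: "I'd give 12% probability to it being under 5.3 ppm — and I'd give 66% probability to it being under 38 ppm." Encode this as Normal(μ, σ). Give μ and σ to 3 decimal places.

The p-quantile of Normal(μ,σ) is μ + z_p·σ, with z_{0.12} = -1.175 and z_{0.66} = 0.4125.
Eliminate σ: μ = (z₂·x₁ − z₁·x₂)/(z₂ − z₁) = (0.4125·5.3 − (-1.175)·38)/1.587 = 29.504.
Then σ = (x₂ − x₁)/(z₂ − z₁) = (38 − 5.3)/1.587 = 20.599.

μ = 29.504, σ = 20.599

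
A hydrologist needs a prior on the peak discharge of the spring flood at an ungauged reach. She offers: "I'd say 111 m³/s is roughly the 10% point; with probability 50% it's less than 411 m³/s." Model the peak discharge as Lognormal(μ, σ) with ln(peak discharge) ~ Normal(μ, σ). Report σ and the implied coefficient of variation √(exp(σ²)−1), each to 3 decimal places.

σ ≈ 1.021, CV ≈ 1.356

If T ~ Lognormal(μ,σ) then ln T ~ Normal(μ,σ), so the p-quantile of ln T is μ + z_p·σ.
ln(111) = 4.71 and ln(411) = 6.019; z_{0.1} = -1.282, z_{0.5} = 0.
σ = (6.019 − 4.71)/(0 − (-1.282)) = 1.021.
μ = 4.71 − (-1.282)·1.021 = 6.019.
CV = √(exp(σ²)−1) = √(exp(1.0434)−1) = 1.356.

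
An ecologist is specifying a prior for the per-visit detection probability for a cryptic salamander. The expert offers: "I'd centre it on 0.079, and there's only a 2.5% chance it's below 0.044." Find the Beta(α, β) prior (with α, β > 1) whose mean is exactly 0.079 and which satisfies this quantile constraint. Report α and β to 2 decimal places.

With mean 0.079 fixed, write α = 0.079s, β = 0.921s where s = α+β.
Need P(θ < 0.044) = 0.025 under Beta(0.079s, 0.921s). Normal approximation: (q−m)/√(m(1−m)/s) ≈ z_{0.025} = -1.96, so s ≈ 0.079·0.921·(-1.96)²/(0.044−0.079)² = 228.2.
At s = 228.2: P(θ<0.044) ≈ 0.012. Adjusting to match 0.025 gives s ≈ 175.85.
So α = 0.079·175.85 ≈ 13.89, β = 0.921·175.85 ≈ 161.96.

α ≈ 13.89, β ≈ 161.96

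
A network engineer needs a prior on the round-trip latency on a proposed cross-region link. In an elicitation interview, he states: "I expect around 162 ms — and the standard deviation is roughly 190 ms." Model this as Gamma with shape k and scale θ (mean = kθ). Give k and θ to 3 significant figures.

k ≈ 0.727, θ ≈ 223

For Gamma(k, scale θ): mean = kθ, variance = kθ², so CV = 1/√k.
CV = SD/mean = 190/162 = 1.173, hence k = 1/CV² = 0.727.
Then θ = mean/k = 162/0.727 = 223.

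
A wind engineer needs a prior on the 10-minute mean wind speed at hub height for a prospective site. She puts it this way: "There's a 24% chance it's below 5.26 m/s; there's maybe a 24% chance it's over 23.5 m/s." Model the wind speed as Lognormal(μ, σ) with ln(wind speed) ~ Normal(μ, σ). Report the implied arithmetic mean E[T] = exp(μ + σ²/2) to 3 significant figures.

If T ~ Lognormal(μ,σ) then ln T ~ Normal(μ,σ), so the p-quantile of ln T is μ + z_p·σ.
ln(5.26) = 1.66 and ln(23.5) = 3.157; z_{0.24} = -0.7063, z_{0.76} = 0.7063.
σ = (3.157 − 1.66)/(0.7063 − (-0.7063)) = 1.060.
μ = 1.66 − (-0.7063)·1.060 = 2.409.
E[T] = exp(μ + σ²/2) = exp(2.409 + 0.5614) = 19.5 m/s.

E[T] ≈ 19.5 m/s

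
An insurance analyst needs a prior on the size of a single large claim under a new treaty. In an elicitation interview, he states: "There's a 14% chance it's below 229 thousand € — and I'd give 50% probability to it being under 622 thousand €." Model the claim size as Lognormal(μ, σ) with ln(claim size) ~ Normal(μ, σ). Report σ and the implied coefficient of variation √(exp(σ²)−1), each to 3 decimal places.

σ ≈ 0.925, CV ≈ 1.163

If T ~ Lognormal(μ,σ) then ln T ~ Normal(μ,σ), so the p-quantile of ln T is μ + z_p·σ.
ln(229) = 5.434 and ln(622) = 6.433; z_{0.14} = -1.08, z_{0.5} = 0.
σ = (6.433 − 5.434)/(0 − (-1.08)) = 0.925.
μ = 5.434 − (-1.08)·0.925 = 6.433.
CV = √(exp(σ²)−1) = √(exp(0.8555)−1) = 1.163.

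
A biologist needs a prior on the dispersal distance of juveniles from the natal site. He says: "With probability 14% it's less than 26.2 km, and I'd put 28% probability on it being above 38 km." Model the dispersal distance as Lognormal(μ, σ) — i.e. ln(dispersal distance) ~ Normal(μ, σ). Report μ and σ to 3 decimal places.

If T ~ Lognormal(μ,σ) then ln T ~ Normal(μ,σ), so the p-quantile of ln T is μ + z_p·σ.
ln(26.2) = 3.266 and ln(38) = 3.638; z_{0.14} = -1.08, z_{0.72} = 0.5828.
σ = (3.638 − 3.266)/(0.5828 − (-1.08)) = 0.224.
μ = 3.266 − (-1.08)·0.224 = 3.507.

μ ≈ 3.507, σ ≈ 0.224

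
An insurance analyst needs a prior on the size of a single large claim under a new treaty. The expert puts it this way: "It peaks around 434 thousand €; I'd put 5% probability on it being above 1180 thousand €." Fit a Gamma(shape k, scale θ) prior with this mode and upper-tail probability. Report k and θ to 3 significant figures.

k ≈ 3.69, θ ≈ 162

Gamma(k,θ) with k>1 has mode (k−1)θ, so θ = 434/(k−1).
Need P(X < 1180) = 0.95 with θ tied to k this way. Start at k = 2, θ = 434: P(X<1180) ≈ 0.755.
Too low — raise k to concentrate. Iterating converges to k ≈ 3.69.
Then θ = 434/(3.69−1) ≈ 162.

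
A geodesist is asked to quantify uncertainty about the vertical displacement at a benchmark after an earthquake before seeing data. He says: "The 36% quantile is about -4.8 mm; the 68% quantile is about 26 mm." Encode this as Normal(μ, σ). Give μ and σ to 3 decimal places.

The p-quantile of Normal(μ,σ) is μ + z_p·σ, with z_{0.36} = -0.3585 and z_{0.68} = 0.4677.
Eliminate σ: μ = (z₂·x₁ − z₁·x₂)/(z₂ − z₁) = (0.4677·-4.8 − (-0.3585)·26)/0.8262 = 8.564.
Then σ = (x₂ − x₁)/(z₂ − z₁) = (26 − -4.8)/0.8262 = 37.281.

μ = 8.564, σ = 37.281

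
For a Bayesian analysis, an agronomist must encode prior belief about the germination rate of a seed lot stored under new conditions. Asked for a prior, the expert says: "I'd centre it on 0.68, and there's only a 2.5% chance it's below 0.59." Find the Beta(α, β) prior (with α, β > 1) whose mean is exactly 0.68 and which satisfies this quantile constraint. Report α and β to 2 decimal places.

With mean 0.68 fixed, write α = 0.68s, β = 0.32s where s = α+β.
Need P(θ < 0.59) = 0.025 under Beta(0.68s, 0.32s). Normal approximation: (q−m)/√(m(1−m)/s) ≈ z_{0.025} = -1.96, so s ≈ 0.68·0.32·(-1.96)²/(0.59−0.68)² = 103.2.
At s = 103.2: P(θ<0.59) ≈ 0.028. Adjusting to match 0.025 gives s ≈ 109.21.
So α = 0.68·109.21 ≈ 74.26, β = 0.32·109.21 ≈ 34.95.

α ≈ 74.26, β ≈ 34.95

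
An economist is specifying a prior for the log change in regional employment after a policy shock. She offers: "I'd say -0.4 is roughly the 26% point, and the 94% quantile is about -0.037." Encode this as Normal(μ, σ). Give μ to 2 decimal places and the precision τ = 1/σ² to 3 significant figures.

For Normal(μ,σ), the p-quantile is μ + z_p·σ. Here z_{0.26} = -0.6433, z_{0.94} = 1.555.
So -0.4 = μ − 0.6433σ and -0.037 = μ + 1.555σ.
Subtracting: σ = (-0.037 − -0.4)/(1.555 − (-0.6433)) = 0.17.
Then μ = -0.4 − (-0.6433)·0.17 = -0.29.
Precision τ = 1/σ² = 1/0.1651² = 36.7.

μ = -0.29, τ = 36.7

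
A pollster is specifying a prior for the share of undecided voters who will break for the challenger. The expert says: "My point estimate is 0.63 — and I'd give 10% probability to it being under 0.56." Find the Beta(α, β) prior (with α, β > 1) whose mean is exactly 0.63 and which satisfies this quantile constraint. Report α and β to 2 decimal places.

α ≈ 49.98, β ≈ 29.35

With mean 0.63 fixed, write α = 0.63s, β = 0.37s where s = α+β.
Need P(θ < 0.56) = 0.1 under Beta(0.63s, 0.37s). Normal approximation: (q−m)/√(m(1−m)/s) ≈ z_{0.1} = -1.28, so s ≈ 0.63·0.37·(-1.28)²/(0.56−0.63)² = 78.1.
At s = 78.1: P(θ<0.56) ≈ 0.102. Adjusting to match 0.1 gives s ≈ 79.34.
So α = 0.63·79.34 ≈ 49.98, β = 0.37·79.34 ≈ 29.35.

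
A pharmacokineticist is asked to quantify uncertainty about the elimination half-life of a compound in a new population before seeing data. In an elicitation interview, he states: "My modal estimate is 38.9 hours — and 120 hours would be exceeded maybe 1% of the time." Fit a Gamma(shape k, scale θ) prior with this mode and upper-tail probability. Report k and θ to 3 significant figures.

Gamma(k,θ) with k>1 has mode (k−1)θ, so θ = 38.9/(k−1).
Need P(X < 120) = 0.99 with θ tied to k this way. Start at k = 2, θ = 38.9: P(X<120) ≈ 0.813.
Too low — raise k to concentrate. Iterating converges to k ≈ 4.52.
Then θ = 38.9/(4.52−1) ≈ 11.

k ≈ 4.52, θ ≈ 11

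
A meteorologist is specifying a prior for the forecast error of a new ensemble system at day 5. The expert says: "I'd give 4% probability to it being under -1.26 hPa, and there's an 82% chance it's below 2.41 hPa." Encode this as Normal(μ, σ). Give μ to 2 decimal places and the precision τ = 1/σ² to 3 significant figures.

μ = 1.15, τ = 0.528

For Normal(μ,σ), the p-quantile is μ + z_p·σ. Here z_{0.04} = -1.751, z_{0.82} = 0.9154.
So -1.26 = μ − 1.751σ and 2.41 = μ + 0.9154σ.
Subtracting: σ = (2.41 − -1.26)/(0.9154 − (-1.751)) = 1.38.
Then μ = -1.26 − (-1.751)·1.38 = 1.15.
Precision τ = 1/σ² = 1/1.377² = 0.528.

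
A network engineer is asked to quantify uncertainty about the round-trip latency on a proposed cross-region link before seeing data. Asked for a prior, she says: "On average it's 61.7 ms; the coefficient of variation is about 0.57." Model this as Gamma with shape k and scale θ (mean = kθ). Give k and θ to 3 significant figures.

k ≈ 3.08, θ ≈ 20

For Gamma(k, scale θ): mean = kθ, variance = kθ², so CV = 1/√k.
CV = 0.57, hence k = 1/CV² = 3.08.
Then θ = mean/k = 61.7/3.08 = 20.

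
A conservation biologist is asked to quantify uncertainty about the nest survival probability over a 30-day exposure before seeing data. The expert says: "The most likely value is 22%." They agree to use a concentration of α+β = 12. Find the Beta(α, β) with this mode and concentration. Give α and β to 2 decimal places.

For α,β > 1 the Beta mode is (α−1)/(α+β−2). With α+β = 12, the mode is (α−1)/10.
Set (α−1)/10 = 0.22 → α = 1 + 0.22·10 = 3.20.
β = 12 − α = 8.80.

α = 3.20, β = 8.80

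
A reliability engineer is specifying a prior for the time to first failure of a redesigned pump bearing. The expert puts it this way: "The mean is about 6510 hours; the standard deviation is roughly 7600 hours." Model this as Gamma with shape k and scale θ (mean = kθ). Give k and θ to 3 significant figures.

For Gamma(k, scale θ): mean = kθ, variance = kθ², so CV = 1/√k.
CV = SD/mean = 7600/6510 = 1.167, hence k = 1/CV² = 0.734.
Then θ = mean/k = 6510/0.734 = 8870.

k ≈ 0.734, θ ≈ 8870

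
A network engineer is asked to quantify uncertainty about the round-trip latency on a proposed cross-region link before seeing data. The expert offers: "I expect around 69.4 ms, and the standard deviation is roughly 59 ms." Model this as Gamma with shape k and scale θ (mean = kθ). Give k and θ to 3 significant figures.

For Gamma(k, scale θ): mean = kθ, variance = kθ², so CV = 1/√k.
CV = SD/mean = 59/69.4 = 0.8501, hence k = 1/CV² = 1.38.
Then θ = mean/k = 69.4/1.38 = 50.2.

k ≈ 1.38, θ ≈ 50.2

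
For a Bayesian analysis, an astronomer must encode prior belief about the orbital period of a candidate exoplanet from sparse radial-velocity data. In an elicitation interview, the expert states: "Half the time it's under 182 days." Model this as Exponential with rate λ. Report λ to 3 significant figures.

λ ≈ 0.00381

Exponential median = ln 2 / λ, so λ = ln 2 / 182.0 = 0.00381.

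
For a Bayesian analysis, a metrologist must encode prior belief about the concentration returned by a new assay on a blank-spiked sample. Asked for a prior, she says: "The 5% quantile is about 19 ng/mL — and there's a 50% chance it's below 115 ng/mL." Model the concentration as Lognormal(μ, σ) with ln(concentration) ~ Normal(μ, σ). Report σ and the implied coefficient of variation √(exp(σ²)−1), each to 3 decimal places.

If T ~ Lognormal(μ,σ) then ln T ~ Normal(μ,σ), so the p-quantile of ln T is μ + z_p·σ.
ln(19) = 2.944 and ln(115) = 4.745; z_{0.05} = -1.645, z_{0.5} = 0.
σ = (4.745 − 2.944)/(0 − (-1.645)) = 1.095.
μ = 2.944 − (-1.645)·1.095 = 4.745.
CV = √(exp(σ²)−1) = √(exp(1.1982)−1) = 1.521.

σ ≈ 1.095, CV ≈ 1.521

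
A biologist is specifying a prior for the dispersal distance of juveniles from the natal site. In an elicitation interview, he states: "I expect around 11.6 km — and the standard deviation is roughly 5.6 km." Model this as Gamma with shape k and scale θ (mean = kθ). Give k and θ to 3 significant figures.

k ≈ 4.29, θ ≈ 2.7

For Gamma(k, scale θ): mean = kθ, variance = kθ², so CV = 1/√k.
CV = SD/mean = 5.6/11.6 = 0.4828, hence k = 1/CV² = 4.29.
Then θ = mean/k = 11.6/4.29 = 2.7.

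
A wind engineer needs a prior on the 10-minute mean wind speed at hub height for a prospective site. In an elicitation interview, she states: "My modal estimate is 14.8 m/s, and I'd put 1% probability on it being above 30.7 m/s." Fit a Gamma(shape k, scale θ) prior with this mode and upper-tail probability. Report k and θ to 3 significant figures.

Gamma(k,θ) with k>1 has mode (k−1)θ, so θ = 14.8/(k−1).
Need P(X < 30.7) = 0.99 with θ tied to k this way. Start at k = 2, θ = 14.8: P(X<30.7) ≈ 0.614.
Too low — raise k to concentrate. Iterating converges to k ≈ 10.2.
Then θ = 14.8/(10.2−1) ≈ 1.62.

k ≈ 10.2, θ ≈ 1.62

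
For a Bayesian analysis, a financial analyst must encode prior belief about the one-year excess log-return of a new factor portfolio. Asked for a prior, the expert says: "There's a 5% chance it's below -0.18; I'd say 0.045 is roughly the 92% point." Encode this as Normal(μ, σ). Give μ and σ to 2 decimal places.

The p-quantile of Normal(μ,σ) is μ + z_p·σ, with z_{0.05} = -1.645 and z_{0.92} = 1.405.
Eliminate σ: μ = (z₂·x₁ − z₁·x₂)/(z₂ − z₁) = (1.405·-0.18 − (-1.645)·0.045)/3.05 = -0.06.
Then σ = (x₂ − x₁)/(z₂ − z₁) = (0.045 − -0.18)/3.05 = 0.07.

μ = -0.06, σ = 0.07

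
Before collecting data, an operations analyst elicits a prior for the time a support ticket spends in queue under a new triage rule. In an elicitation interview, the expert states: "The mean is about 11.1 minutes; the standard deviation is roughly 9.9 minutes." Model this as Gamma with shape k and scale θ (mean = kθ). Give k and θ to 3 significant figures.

For Gamma(k, scale θ): mean = kθ, variance = kθ², so CV = 1/√k.
CV = SD/mean = 9.9/11.1 = 0.8919, hence k = 1/CV² = 1.26.
Then θ = mean/k = 11.1/1.26 = 8.83.

k ≈ 1.26, θ ≈ 8.83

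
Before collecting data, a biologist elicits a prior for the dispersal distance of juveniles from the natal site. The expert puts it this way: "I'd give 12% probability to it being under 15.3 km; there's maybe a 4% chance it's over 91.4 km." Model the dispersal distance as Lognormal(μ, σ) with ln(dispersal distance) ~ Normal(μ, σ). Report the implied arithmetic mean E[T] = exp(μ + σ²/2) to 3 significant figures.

E[T] ≈ 37.8 km

If T ~ Lognormal(μ,σ) then ln T ~ Normal(μ,σ), so the p-quantile of ln T is μ + z_p·σ.
ln(15.3) = 2.728 and ln(91.4) = 4.515; z_{0.12} = -1.175, z_{0.96} = 1.751.
σ = (4.515 − 2.728)/(1.751 − (-1.175)) = 0.611.
μ = 2.728 − (-1.175)·0.611 = 3.446.
E[T] = exp(μ + σ²/2) = exp(3.446 + 0.1866) = 37.8 km.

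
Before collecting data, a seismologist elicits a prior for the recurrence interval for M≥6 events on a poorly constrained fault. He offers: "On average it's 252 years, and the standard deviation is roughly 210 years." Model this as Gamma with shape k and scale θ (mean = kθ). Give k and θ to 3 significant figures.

For Gamma(k, scale θ): mean = kθ, variance = kθ², so CV = 1/√k.
CV = SD/mean = 210/252 = 0.8333, hence k = 1/CV² = 1.44.
Then θ = mean/k = 252/1.44 = 175.

k ≈ 1.44, θ ≈ 175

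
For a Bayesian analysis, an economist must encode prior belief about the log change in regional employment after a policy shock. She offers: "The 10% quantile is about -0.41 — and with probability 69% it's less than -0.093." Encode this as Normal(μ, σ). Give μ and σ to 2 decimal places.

For Normal(μ,σ), the p-quantile is μ + z_p·σ. Here z_{0.1} = -1.282, z_{0.69} = 0.4959.
So -0.41 = μ − 1.282σ and -0.093 = μ + 0.4959σ.
Subtracting: σ = (-0.093 − -0.41)/(0.4959 − (-1.282)) = 0.18.
Then μ = -0.41 − (-1.282)·0.18 = -0.18.

μ = -0.18, σ = 0.18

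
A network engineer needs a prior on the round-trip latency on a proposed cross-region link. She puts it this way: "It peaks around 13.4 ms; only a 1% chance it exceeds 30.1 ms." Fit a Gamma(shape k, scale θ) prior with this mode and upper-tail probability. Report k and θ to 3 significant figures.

Gamma(k,θ) with k>1 has mode (k−1)θ, so θ = 13.4/(k−1).
Need P(X < 30.1) = 0.99 with θ tied to k this way. Start at k = 2, θ = 13.4: P(X<30.1) ≈ 0.657.
Too low — raise k to concentrate. Iterating converges to k ≈ 8.33.
Then θ = 13.4/(8.33−1) ≈ 1.83.

k ≈ 8.33, θ ≈ 1.83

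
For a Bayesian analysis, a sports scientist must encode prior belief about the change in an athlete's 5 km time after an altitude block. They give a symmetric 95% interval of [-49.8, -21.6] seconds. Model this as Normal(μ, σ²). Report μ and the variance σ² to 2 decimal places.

μ = -35.70, σ² = 51.75

A symmetric 95% interval runs μ ± z·σ with z = 1.96.
Half-width = 14.1, so σ = 14.1/1.96 = 7.194 and σ² = 51.75.
μ is the interval midpoint, -35.70.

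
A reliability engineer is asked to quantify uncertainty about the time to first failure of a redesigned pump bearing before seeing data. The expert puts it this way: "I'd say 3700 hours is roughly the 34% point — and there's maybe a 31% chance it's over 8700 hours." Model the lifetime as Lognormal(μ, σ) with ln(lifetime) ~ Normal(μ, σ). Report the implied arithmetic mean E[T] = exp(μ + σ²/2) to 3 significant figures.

If T ~ Lognormal(μ,σ) then ln T ~ Normal(μ,σ), so the p-quantile of ln T is μ + z_p·σ.
ln(3700) = 8.216 and ln(8700) = 9.071; z_{0.34} = -0.4125, z_{0.69} = 0.4959.
σ = (9.071 − 8.216)/(0.4959 − (-0.4125)) = 0.941.
μ = 8.216 − (-0.4125)·0.941 = 8.604.
E[T] = exp(μ + σ²/2) = exp(8.604 + 0.4430) = 8500 hours.

E[T] ≈ 8500 hours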